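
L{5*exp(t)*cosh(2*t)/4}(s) 5*(s - 1)/(4*((s - 1)^2 - 4))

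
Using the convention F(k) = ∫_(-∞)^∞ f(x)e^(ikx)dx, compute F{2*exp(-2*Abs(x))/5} 8/(5*(k^2 + 4))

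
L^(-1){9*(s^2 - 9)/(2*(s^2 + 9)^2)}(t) 9*t*cos(3*t)/2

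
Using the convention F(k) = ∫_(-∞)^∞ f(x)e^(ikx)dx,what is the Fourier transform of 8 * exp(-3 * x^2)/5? 8 * sqrt(3) * sqrt(pi) * exp(-k^2/12)/15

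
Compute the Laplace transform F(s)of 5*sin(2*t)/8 5/(4*(s^2 + 4))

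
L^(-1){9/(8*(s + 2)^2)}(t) 9*t*exp(-2*t)/8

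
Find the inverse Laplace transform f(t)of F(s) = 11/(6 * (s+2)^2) 11 * t * exp(-2 * t)/6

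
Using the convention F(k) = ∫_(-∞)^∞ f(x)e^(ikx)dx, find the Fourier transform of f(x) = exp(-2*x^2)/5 sqrt(2)*sqrt(pi)*exp(-k^2/8)/10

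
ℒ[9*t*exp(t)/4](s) 9/(4*(s - 1)^2)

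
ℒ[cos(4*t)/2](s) s/(2*(s^2 + 16))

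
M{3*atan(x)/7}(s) -3*pi*sec(pi*s/2)/(14*s)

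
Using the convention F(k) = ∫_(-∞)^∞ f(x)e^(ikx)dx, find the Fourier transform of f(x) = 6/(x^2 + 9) 2 * pi * exp(-3 * Abs(k))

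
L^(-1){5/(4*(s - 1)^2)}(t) 5*t*exp(t)/4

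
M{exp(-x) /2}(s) gamma(s) /2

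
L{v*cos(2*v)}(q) (q^2 - 4)/(q^2 + 4)^2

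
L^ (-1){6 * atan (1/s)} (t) 6 * sin (t)/t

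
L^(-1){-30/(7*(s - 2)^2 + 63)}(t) -10*exp(2*t)*sin(3*t)/7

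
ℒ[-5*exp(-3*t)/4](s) -5/(4*s+12)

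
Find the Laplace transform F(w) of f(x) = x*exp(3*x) (w - 3) ^(-2) 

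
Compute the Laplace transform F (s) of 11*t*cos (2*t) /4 11*(s^2-4) / (4*(s^2 + 4) ^2) 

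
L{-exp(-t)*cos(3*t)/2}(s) (-s - 1)/(2*((s + 1)^2 + 9))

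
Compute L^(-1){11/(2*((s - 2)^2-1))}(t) 11*exp(2*t)*sinh(t)/2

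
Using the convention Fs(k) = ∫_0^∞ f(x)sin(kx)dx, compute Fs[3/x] 3 * pi/2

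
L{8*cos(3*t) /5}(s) 8*s/(5*(s^2+9) ) 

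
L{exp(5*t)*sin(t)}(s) 1/((s - 5)^2 + 1)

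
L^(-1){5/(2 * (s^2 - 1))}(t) 5 * sinh(t)/2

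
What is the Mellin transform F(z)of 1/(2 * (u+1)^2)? (-pi * z+pi)/(2 * sin(pi * z))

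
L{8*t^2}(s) 16/s^3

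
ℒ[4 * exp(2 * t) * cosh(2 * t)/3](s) 4 * (s - 2)/(3 * s * (s - 4))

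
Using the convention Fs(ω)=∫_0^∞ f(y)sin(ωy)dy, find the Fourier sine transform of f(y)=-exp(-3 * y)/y -atan(ω/3)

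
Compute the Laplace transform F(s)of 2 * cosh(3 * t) 2 * s/(s^2 - 9)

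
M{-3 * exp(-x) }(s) -3 * gamma(s) 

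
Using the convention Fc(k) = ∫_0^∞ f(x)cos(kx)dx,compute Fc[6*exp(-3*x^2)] sqrt(3)*sqrt(pi)*exp(-k^2/12)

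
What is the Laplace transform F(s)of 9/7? 9/(7*s)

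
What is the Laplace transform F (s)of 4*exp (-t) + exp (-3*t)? 4/ (s + 1) + 1/ (s + 3)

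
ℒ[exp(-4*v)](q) 1/(q + 4)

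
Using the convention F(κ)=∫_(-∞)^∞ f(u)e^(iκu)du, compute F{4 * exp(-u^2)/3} 4 * sqrt(pi) * exp(-κ^2/4)/3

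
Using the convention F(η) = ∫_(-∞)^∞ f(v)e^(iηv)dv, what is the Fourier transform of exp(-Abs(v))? 2/(η^2+1)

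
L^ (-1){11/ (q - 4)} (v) 11 * exp (4 * v)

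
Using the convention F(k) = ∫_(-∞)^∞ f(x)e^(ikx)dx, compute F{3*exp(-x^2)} 3*sqrt(pi)*exp(-k^2/4)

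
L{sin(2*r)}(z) 2/(z^2 + 4)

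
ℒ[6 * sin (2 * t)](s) 12/ (s^2 + 4)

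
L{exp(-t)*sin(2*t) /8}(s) 1/(4*((s + 1) ^2 + 4) ) 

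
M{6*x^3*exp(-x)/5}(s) 6*gamma(s + 3)/5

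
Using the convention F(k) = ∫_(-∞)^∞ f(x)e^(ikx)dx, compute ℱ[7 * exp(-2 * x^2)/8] 7 * sqrt(2) * sqrt(pi) * exp(-k^2/8)/16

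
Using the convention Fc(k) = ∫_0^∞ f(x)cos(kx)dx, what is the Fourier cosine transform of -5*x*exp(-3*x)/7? 5*(k^2-9)/(7*(k^2+9)^2)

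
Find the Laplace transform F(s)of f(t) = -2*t -2/s^2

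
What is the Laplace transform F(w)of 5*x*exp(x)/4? 5/(4*(w - 1)^2)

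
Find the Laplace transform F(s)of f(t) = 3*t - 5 3/s^2 - 5/s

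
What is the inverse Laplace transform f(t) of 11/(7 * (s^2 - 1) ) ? 11 * sinh(t) /7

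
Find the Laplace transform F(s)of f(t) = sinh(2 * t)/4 1/(2 * (s^2 - 4))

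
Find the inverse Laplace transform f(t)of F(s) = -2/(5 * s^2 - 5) -2 * sinh(t)/5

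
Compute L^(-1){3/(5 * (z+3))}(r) 3 * exp(-3 * r)/5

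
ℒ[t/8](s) 1/(8*s^2)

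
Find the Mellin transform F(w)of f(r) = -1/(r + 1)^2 pi*(w - 1)/sin(pi*w)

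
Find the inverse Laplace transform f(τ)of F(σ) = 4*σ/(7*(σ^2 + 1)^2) 2*τ*sin(τ)/7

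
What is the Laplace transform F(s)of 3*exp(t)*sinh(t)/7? 3/(7*s*(s - 2))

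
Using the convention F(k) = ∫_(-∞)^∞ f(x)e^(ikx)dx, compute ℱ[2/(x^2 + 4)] pi * exp(-2 * Abs(k))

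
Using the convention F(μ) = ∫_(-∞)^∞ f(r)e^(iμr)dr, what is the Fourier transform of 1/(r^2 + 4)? pi*exp(-2*Abs(μ))/2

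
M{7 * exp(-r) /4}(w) 7 * gamma(w) /4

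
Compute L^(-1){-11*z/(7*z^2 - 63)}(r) -11*cosh(3*r)/7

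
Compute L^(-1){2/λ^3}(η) η^2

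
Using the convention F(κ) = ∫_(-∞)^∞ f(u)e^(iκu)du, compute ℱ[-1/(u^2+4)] -pi*exp(-2*Abs(κ))/2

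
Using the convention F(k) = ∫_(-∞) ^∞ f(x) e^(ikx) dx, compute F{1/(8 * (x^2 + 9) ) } pi * exp(-3 * Abs(k) ) /24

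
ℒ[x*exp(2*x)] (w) (w - 2)^(-2)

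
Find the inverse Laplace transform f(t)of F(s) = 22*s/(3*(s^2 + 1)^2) 11*t*sin(t)/3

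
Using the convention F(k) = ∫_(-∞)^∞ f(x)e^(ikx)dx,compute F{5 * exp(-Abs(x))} 10/(k^2+1)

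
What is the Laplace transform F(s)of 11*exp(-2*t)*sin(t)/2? 11/(2*((s + 2)^2 + 1))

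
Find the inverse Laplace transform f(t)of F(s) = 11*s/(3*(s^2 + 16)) 11*cos(4*t)/3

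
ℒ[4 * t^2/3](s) 8/(3 * s^3)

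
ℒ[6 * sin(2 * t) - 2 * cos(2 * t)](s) 12/(s^2 + 4) - 2 * s/(s^2 + 4)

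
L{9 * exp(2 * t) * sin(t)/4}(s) 9/(4 * ((s - 2)^2 + 1))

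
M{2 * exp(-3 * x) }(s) 2 * gamma(s) /3^s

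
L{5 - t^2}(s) 5/s - 2/s^3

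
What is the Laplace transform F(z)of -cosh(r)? -z/(z^2 - 1)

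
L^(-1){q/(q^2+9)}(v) cos(3 * v)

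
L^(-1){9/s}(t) 9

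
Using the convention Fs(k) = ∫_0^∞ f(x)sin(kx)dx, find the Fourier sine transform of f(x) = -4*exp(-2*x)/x -4*atan(k/2)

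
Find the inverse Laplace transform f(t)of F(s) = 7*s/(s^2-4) 7*cosh(2*t)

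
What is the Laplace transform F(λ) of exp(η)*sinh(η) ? 1/(λ*(λ - 2) ) 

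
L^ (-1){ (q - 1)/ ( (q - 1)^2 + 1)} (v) exp (v)*cos (v)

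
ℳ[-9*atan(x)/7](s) 9*pi*sec(pi*s/2)/(14*s)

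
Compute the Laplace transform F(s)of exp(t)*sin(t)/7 1/(7*((s - 1)^2 + 1))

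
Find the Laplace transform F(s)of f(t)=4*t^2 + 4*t 4/s^2 + 8/s^3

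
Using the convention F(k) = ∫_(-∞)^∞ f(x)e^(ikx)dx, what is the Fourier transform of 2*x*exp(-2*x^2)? sqrt(2)*I*sqrt(pi)*k*exp(-k^2/8)/4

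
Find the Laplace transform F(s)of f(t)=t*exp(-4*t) (s + 4)^(-2)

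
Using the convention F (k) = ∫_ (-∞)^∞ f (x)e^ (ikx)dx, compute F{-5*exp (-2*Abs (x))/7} -20/ (7*k^2 + 28)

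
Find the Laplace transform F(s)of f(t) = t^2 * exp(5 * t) 2/(s - 5)^3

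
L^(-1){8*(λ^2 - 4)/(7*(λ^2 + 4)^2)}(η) 8*η*cos(2*η)/7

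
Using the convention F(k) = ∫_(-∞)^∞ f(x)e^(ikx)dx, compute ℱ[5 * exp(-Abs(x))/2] 5/(k^2 + 1)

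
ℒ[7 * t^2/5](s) 14/(5 * s^3)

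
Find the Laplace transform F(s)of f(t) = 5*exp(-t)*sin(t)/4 5/(4*((s + 1)^2 + 1))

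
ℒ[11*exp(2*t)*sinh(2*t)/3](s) 22/(3*s*(s - 4))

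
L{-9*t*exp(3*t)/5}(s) -9/(5*(s - 3)^2)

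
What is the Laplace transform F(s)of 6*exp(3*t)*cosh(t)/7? 6*(s - 3)/(7*((s - 3)^2-1))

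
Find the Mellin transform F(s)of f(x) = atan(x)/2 -pi*sec(pi*s/2)/(4*s)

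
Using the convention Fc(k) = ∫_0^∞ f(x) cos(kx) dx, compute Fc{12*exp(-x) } 12/(k^2+1) 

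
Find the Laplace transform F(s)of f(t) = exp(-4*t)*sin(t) 1/((s + 4)^2 + 1)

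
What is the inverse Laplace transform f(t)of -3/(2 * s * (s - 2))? -3 * exp(t) * sinh(t)/2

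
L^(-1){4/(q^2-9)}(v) 4*sinh(3*v)/3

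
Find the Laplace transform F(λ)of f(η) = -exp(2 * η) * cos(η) (2 - λ)/((λ - 2)^2 + 1)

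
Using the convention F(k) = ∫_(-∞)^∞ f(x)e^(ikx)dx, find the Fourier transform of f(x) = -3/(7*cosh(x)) -3*pi/(7*cosh(pi*k/2))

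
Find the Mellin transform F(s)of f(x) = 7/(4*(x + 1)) 7*pi*csc(pi*s)/4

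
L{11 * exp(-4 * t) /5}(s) 11/(5 * (s + 4) ) 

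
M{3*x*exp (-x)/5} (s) 3*gamma (s + 1)/5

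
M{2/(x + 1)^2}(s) -2 * pi * (s - 1)/sin(pi * s)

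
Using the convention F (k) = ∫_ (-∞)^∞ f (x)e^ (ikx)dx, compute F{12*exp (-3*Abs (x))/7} 72/ (7*(k^2 + 9))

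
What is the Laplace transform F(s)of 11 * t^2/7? 22/(7 * s^3)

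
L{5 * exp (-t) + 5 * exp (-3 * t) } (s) 5/ (s + 3) + 5/ (s + 1) 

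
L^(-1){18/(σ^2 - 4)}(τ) 9*sinh(2*τ)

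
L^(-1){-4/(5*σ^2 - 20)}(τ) -2*sinh(2*τ)/5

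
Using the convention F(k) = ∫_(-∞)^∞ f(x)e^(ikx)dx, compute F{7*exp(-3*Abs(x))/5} 42/(5*(k^2 + 9))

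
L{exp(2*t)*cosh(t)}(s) (s - 2)/((s - 2)^2 - 1)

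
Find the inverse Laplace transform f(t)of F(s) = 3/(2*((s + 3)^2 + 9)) exp(-3*t)*sin(3*t)/2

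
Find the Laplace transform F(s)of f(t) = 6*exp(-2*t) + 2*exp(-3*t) 6/(s + 2) + 2/(s + 3)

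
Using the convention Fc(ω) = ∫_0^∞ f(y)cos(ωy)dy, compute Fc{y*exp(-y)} (1 - ω^2)/(ω^2+1)^2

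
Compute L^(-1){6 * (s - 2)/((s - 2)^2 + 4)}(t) 6 * exp(2 * t) * cos(2 * t)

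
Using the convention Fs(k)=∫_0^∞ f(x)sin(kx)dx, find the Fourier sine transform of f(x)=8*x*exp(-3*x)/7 48*k/(7*(k^2 + 9)^2)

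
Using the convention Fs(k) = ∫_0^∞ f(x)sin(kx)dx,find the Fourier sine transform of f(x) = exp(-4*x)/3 k/(3*(k^2 + 16))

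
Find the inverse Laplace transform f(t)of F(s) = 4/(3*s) 4/3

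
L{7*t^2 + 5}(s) 14/s^3 + 5/s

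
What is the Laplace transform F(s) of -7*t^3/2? -21/s^4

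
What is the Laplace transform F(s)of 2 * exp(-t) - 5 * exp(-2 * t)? 2/(s + 1) - 5/(s + 2)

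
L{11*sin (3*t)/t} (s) 11*atan (3/s)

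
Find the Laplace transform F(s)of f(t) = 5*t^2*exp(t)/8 5/(4*(s - 1)^3)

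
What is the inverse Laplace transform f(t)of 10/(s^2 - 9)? 10*sinh(3*t)/3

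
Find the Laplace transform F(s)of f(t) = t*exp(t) (s - 1)^(-2)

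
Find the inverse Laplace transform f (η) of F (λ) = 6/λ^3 3 * η^2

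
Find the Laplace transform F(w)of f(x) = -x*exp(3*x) -1/(w - 3)^2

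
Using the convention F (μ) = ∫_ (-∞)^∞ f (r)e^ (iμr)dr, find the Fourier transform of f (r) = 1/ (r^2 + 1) pi*exp (-Abs (μ))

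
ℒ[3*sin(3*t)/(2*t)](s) 3*atan(3/s)/2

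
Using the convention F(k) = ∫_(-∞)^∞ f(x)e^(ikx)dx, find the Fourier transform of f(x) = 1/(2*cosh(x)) pi/(2*cosh(pi*k/2))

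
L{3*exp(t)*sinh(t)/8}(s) 3/(8*s*(s - 2))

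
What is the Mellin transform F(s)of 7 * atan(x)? -7 * pi * sec(pi * s/2)/(2 * s)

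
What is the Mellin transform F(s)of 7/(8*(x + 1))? 7*pi*csc(pi*s)/8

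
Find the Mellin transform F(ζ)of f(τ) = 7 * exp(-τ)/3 7 * gamma(ζ)/3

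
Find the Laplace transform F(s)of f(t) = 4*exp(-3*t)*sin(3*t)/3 4/((s + 3)^2 + 9)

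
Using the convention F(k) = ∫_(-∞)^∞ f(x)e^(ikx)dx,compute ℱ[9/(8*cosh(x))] 9*pi/(8*cosh(pi*k/2))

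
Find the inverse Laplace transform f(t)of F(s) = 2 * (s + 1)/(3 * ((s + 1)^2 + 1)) 2 * exp(-t) * cos(t)/3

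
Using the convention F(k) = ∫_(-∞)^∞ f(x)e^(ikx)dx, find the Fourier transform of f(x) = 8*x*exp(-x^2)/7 4*I*sqrt(pi)*k*exp(-k^2/4)/7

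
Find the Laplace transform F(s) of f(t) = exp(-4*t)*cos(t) (s+4) /((s+4) ^2+1) 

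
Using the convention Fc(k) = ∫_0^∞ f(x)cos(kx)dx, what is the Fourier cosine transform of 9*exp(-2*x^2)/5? 9*sqrt(2)*sqrt(pi)*exp(-k^2/8)/20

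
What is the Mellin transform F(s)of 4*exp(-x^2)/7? 2*gamma(s/2)/7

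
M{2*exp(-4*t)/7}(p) 2^(1 - 2*p)*gamma(p)/7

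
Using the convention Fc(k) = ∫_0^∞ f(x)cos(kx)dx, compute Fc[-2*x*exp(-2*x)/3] 2*(k^2-4)/(3*(k^2+4)^2)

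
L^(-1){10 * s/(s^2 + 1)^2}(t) 5 * t * sin(t)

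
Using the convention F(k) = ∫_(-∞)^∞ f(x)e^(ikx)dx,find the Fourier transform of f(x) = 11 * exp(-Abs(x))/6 11/(3 * (k^2 + 1))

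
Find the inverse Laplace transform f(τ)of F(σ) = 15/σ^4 5*τ^3/2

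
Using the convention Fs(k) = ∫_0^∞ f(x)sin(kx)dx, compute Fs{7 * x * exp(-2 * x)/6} 14 * k/(3 * (k^2 + 4)^2)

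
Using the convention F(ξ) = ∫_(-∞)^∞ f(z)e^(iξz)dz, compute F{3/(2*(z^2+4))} 3*pi*exp(-2*Abs(ξ))/4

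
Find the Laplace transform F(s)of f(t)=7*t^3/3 14/s^4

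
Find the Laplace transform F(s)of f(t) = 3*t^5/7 360/(7*s^6)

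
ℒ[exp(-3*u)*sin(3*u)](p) 3/((p+3)^2+9)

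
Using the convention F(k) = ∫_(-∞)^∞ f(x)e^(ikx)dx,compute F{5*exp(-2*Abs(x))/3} 20/(3*(k^2 + 4))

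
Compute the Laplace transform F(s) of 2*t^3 12/s^4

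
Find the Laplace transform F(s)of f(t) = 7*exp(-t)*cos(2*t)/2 7*(s + 1)/(2*((s + 1)^2 + 4))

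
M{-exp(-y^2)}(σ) -gamma(σ/2)/2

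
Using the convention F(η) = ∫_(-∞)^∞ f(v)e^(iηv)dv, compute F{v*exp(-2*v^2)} sqrt(2)*I*sqrt(pi)*η*exp(-η^2/8)/8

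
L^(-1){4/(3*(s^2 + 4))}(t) 2*sin(2*t)/3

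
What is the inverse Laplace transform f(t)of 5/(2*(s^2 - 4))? 5*sinh(2*t)/4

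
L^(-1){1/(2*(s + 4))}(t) exp(-4*t)/2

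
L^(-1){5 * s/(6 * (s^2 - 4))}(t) 5 * cosh(2 * t)/6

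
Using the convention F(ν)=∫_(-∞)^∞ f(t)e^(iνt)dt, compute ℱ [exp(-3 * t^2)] sqrt(3) * sqrt(pi) * exp(-ν^2/12)/3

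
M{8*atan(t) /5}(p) -4*pi*sec(pi*p/2) /(5*p) 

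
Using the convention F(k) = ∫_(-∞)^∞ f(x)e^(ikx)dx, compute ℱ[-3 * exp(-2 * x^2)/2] -3 * sqrt(2) * sqrt(pi) * exp(-k^2/8)/4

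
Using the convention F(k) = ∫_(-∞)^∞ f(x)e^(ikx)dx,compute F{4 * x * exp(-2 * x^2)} sqrt(2) * I * sqrt(pi) * k * exp(-k^2/8)/2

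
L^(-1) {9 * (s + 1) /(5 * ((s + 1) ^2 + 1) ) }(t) 9 * exp(-t) * cos(t) /5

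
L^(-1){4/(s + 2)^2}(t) 4*t*exp(-2*t)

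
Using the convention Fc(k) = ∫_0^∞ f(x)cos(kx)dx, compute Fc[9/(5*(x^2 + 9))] 3*pi*exp(-3*k)/10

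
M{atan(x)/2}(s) -pi*sec(pi*s/2)/(4*s)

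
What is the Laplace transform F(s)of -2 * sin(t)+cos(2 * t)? s/(s^2+4)-2/(s^2+1)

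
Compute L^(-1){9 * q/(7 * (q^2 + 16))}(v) 9 * cos(4 * v)/7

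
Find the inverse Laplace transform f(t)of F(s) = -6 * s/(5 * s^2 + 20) -6 * cos(2 * t)/5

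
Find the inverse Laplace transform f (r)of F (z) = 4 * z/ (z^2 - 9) 4 * cosh (3 * r)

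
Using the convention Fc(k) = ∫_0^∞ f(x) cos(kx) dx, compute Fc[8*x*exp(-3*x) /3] 8*(9 - k^2) /(3*(k^2+9) ^2) 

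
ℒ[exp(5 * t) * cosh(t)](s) (s - 5)/((s - 5)^2-1)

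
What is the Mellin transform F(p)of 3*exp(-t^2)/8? 3*gamma(p/2)/16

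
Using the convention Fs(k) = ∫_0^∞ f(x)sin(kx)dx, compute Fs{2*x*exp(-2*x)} 8*k/(k^2 + 4)^2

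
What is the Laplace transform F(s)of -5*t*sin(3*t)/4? -15*s/(2*(s^2+9)^2)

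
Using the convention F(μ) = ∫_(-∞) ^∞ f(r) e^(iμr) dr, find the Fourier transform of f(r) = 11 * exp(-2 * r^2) 11 * sqrt(2) * sqrt(pi) * exp(-μ^2/8) /2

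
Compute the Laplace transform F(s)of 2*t 2/s^2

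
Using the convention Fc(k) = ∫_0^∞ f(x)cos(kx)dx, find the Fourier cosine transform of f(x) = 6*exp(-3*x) 18/(k^2 + 9)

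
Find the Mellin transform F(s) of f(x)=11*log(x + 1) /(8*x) -11*pi*csc(pi*s) /(8*s - 8) 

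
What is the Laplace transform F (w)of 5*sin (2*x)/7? 10/ (7*(w^2 + 4))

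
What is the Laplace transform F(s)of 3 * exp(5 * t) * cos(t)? 3 * (s - 5)/((s - 5)^2 + 1)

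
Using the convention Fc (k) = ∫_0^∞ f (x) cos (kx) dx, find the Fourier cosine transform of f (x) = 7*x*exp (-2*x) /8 7*(4 - k^2) / (8*(k^2 + 4) ^2) 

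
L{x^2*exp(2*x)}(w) 2/(w - 2)^3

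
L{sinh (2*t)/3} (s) 2/ (3*(s^2 - 4))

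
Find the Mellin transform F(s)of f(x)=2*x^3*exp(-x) 2*gamma(s + 3)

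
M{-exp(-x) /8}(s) -gamma(s) /8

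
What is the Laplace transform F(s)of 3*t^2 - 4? 6/s^3 - 4/s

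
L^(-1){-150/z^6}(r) -5*r^5/4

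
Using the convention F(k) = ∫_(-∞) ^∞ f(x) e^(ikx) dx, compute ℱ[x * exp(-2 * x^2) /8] sqrt(2) * I * sqrt(pi) * k * exp(-k^2/8) /64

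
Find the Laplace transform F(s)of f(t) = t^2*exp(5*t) 2/(s - 5)^3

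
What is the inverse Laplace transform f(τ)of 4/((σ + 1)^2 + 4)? 2 * exp(-τ) * sin(2 * τ)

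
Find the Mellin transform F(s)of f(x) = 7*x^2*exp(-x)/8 7*gamma(s + 2)/8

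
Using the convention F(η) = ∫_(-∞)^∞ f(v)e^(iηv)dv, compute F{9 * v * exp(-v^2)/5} 9 * I * sqrt(pi) * η * exp(-η^2/4)/10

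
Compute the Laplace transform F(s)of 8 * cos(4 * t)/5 8 * s/(5 * (s^2 + 16))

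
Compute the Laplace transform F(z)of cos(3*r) z/(z^2 + 9)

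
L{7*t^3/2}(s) 21/s^4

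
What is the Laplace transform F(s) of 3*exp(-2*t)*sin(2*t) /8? 3/(4*((s+2) ^2+4) ) 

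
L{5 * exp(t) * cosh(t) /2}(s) 5 * (s - 1) /(2 * s * (s - 2) ) 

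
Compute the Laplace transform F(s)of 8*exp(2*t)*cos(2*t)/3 8*(s - 2)/(3*((s - 2)^2 + 4))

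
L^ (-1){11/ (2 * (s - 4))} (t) 11 * exp (4 * t)/2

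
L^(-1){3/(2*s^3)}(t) 3*t^2/4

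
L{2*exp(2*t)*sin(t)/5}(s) 2/(5*((s - 2)^2+1))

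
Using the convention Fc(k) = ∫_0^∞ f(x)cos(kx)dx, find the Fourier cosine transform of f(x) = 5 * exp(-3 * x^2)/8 5 * sqrt(3) * sqrt(pi) * exp(-k^2/12)/48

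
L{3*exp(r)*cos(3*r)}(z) 3*(z - 1)/((z - 1)^2 + 9)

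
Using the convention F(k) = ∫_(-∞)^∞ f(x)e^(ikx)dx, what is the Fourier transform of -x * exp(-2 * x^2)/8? -sqrt(2) * I * sqrt(pi) * k * exp(-k^2/8)/64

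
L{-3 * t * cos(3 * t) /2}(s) 3 * (9 - s^2) /(2 * (s^2 + 9) ^2) 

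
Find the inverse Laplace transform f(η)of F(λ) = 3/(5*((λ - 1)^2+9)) exp(η)*sin(3*η)/5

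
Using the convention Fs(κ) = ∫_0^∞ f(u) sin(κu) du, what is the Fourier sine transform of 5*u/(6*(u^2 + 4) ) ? 5*pi*exp(-2*κ) /12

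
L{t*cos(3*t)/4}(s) (s^2 - 9)/(4*(s^2+9)^2)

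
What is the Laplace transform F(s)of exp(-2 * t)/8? 1/(8 * (s+2))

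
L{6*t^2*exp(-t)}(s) 12/(s+1)^3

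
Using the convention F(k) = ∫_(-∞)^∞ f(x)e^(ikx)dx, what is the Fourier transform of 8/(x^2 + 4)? 4 * pi * exp(-2 * Abs(k))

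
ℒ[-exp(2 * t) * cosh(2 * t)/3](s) (2 - s)/(3 * s * (s - 4))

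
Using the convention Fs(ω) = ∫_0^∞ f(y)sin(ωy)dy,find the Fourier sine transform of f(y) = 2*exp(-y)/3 2*ω/(3*(ω^2 + 1))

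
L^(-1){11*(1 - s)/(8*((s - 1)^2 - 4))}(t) -11*exp(t)*cosh(2*t)/8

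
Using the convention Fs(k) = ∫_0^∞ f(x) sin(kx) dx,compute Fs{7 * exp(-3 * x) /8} 7 * k/(8 * (k^2 + 9) ) 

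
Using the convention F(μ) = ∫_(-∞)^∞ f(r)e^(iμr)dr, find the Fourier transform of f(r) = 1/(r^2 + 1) pi*exp(-Abs(μ))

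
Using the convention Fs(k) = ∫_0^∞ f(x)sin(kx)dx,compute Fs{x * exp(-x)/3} 2 * k/(3 * (k^2 + 1)^2)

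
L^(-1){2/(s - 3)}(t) 2 * exp(3 * t)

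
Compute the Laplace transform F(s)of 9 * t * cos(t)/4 9 * (s^2 - 1)/(4 * (s^2+1)^2)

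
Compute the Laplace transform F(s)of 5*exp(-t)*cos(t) 5*(s + 1)/((s + 1)^2 + 1)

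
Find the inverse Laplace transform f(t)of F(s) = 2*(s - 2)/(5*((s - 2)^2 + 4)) 2*exp(2*t)*cos(2*t)/5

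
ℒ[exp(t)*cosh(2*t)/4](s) (s - 1)/(4*((s - 1)^2-4))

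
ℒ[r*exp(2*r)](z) (z - 2)^(-2)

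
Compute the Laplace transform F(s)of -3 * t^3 -18/s^4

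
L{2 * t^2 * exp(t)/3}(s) 4/(3 * (s - 1)^3)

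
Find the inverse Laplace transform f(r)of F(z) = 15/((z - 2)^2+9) 5 * exp(2 * r) * sin(3 * r)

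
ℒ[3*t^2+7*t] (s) 7/s^2+6/s^3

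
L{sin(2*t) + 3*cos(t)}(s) 2/(s^2 + 4) + 3*s/(s^2 + 1)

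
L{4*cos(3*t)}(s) 4*s/(s^2 + 9)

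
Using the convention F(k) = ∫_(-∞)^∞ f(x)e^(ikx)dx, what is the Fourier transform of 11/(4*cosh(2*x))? 11*pi/(8*cosh(pi*k/4))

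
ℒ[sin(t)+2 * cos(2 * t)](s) 2 * s/(s^2+4)+1/(s^2+1)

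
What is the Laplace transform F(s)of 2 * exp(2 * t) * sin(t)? 2/((s - 2)^2 + 1)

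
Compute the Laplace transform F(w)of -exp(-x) -1/(w + 1)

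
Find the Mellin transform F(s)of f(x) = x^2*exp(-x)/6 gamma(s + 2)/6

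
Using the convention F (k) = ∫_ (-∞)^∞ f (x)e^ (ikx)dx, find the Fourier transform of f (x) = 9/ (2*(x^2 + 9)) 3*pi*exp (-3*Abs (k))/2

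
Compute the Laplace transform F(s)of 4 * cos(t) 4 * s/(s^2 + 1)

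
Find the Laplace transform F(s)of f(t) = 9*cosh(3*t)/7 9*s/(7*(s^2 - 9))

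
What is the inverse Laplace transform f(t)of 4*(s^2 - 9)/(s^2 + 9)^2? 4*t*cos(3*t)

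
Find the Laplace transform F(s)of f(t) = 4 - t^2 4/s - 2/s^3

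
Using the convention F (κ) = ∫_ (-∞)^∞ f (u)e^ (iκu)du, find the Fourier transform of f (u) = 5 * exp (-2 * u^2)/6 5 * sqrt (2) * sqrt (pi) * exp (-κ^2/8)/12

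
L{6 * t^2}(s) 12/s^3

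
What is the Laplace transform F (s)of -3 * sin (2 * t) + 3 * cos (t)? 3 * s/ (s^2 + 1)-6/ (s^2 + 4)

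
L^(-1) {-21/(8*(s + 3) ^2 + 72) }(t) -7*exp(-3*t)*sin(3*t) /8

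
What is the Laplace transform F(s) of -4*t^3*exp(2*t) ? -24/(s - 2) ^4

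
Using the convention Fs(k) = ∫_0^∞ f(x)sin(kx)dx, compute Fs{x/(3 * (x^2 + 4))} pi * exp(-2 * k)/6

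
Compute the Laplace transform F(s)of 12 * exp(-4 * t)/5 12/(5 * (s + 4))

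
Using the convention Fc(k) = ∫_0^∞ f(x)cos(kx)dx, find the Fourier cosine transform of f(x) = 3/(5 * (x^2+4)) 3 * pi * exp(-2 * k)/20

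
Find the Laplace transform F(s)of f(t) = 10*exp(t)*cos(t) 10*(s - 1)/((s - 1)^2 + 1)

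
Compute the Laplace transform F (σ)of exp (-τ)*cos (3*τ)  (σ + 1)/ ( (σ + 1)^2 + 9)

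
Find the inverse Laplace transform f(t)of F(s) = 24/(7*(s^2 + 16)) 6*sin(4*t)/7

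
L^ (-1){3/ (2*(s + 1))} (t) 3*exp (-t)/2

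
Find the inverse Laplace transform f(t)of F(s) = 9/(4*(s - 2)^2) 9*t*exp(2*t)/4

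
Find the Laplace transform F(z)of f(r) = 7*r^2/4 7/(2*z^3)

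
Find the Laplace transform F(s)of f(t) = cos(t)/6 s/(6 * (s^2 + 1))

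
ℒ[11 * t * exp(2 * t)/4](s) 11/(4 * (s - 2)^2)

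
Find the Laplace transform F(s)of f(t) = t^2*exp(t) 2/(s - 1)^3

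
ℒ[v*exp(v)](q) (q - 1)^(-2)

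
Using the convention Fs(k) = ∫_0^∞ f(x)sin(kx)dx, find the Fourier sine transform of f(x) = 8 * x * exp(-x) 16 * k/(k^2 + 1)^2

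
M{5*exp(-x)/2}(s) 5*gamma(s)/2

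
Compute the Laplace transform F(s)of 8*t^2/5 16/(5*s^3)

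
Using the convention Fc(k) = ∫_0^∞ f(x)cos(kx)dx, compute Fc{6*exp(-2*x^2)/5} 3*sqrt(2)*sqrt(pi)*exp(-k^2/8)/10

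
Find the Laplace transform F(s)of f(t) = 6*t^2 12/s^3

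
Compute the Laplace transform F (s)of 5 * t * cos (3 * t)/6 5 * (s^2 - 9)/ (6 * (s^2 + 9)^2)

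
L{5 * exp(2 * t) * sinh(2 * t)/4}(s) 5/(2 * s * (s - 4))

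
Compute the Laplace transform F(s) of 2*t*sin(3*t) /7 12*s/(7*(s^2 + 9) ^2) 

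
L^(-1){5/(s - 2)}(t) 5*exp(2*t)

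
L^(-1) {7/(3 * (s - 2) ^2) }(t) 7 * t * exp(2 * t) /3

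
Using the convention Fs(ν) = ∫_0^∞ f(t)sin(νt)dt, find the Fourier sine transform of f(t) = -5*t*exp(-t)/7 -10*ν/(7*(ν^2 + 1)^2)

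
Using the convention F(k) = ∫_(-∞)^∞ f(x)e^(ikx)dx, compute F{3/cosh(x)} 3*pi/cosh(pi*k/2)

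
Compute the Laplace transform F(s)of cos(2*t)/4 s/(4*(s^2 + 4))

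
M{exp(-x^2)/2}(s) gamma(s/2)/4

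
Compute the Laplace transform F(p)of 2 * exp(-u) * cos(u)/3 2 * (p + 1)/(3 * ((p + 1)^2 + 1))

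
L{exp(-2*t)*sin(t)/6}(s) 1/(6*((s + 2)^2 + 1))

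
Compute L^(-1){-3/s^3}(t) -3*t^2/2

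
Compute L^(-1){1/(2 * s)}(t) 1/2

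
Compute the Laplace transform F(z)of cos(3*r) z/(z^2 + 9)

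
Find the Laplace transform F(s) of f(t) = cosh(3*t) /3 s/(3*(s^2 - 9) ) 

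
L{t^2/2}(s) s^(-3)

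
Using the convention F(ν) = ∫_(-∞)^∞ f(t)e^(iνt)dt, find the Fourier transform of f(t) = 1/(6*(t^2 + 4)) pi*exp(-2*Abs(ν))/12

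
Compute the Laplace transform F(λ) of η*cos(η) (λ^2 - 1) /(λ^2 + 1) ^2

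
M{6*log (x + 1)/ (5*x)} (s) -6*pi*csc (pi*s)/ (5*s - 5)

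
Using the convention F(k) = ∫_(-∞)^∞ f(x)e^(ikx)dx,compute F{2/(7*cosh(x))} 2*pi/(7*cosh(pi*k/2))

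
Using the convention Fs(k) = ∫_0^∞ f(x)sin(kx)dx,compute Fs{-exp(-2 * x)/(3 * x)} -atan(k/2)/3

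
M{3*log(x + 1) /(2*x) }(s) -3*pi*csc(pi*s) /(2*s - 2) 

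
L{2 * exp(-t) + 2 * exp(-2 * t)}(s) 2/(s + 2) + 2/(s + 1)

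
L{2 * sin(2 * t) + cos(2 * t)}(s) 4/(s^2 + 4) + s/(s^2 + 4)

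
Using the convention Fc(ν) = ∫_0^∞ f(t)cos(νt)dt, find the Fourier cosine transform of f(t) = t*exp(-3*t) (9 - ν^2)/(ν^2 + 9)^2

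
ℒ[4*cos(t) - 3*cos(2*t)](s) 4*s/(s^2 + 1) - 3*s/(s^2 + 4)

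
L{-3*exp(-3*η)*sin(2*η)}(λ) -6/((λ + 3)^2 + 4)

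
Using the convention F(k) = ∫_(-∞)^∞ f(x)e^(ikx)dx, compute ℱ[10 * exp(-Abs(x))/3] 20/(3 * (k^2+1))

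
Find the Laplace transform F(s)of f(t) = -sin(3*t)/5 -3/(5*s^2+45)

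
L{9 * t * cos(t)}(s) 9 * (s^2 - 1)/(s^2 + 1)^2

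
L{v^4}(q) 24/q^5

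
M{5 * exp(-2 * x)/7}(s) 5 * gamma(s)/(7 * 2^s)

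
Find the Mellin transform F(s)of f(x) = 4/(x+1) 4*pi*csc(pi*s)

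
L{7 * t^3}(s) 42/s^4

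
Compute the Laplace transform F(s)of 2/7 2/(7 * s)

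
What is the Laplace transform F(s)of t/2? 1/(2*s^2)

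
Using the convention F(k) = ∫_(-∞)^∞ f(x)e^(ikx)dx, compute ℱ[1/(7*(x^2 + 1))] pi*exp(-Abs(k))/7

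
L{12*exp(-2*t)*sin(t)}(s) 12/((s + 2)^2 + 1)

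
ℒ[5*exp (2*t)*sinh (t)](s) 5/ ( (s - 2)^2 - 1)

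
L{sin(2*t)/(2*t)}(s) atan(2/s)/2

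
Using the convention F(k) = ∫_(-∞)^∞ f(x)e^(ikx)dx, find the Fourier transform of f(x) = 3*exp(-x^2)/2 3*sqrt(pi)*exp(-k^2/4)/2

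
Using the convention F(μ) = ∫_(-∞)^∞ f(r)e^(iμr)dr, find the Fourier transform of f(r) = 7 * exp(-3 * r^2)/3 7 * sqrt(3) * sqrt(pi) * exp(-μ^2/12)/9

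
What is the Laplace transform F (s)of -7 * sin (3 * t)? -21/ (s^2+9)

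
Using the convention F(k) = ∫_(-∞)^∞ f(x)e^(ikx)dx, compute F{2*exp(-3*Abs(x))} 12/(k^2+9)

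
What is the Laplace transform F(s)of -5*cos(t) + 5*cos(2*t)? 5*s/(s^2 + 4) - 5*s/(s^2 + 1)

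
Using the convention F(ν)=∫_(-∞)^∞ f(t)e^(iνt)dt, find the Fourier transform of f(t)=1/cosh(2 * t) pi/(2 * cosh(pi * ν/4))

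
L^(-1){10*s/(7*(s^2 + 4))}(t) 10*cos(2*t)/7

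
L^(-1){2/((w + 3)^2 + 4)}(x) exp(-3 * x) * sin(2 * x)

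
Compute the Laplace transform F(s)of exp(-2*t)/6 1/(6*(s+2))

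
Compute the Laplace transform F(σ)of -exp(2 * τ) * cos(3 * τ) (2 - σ)/((σ - 2)^2 + 9)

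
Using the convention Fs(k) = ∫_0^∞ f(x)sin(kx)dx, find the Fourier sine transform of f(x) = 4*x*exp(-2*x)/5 16*k/(5*(k^2 + 4)^2)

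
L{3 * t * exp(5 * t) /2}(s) 3/(2 * (s - 5) ^2) 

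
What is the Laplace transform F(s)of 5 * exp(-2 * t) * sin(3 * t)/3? 5/((s + 2)^2 + 9)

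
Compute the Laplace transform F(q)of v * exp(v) (q - 1)^(-2)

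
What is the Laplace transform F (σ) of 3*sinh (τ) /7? 3/ (7*(σ^2 - 1) ) 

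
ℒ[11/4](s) 11/(4 * s)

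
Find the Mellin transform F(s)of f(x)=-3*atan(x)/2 3*pi*sec(pi*s/2)/(4*s)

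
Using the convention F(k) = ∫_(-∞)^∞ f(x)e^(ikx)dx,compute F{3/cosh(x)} 3 * pi/cosh(pi * k/2)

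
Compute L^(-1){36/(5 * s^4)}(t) 6 * t^3/5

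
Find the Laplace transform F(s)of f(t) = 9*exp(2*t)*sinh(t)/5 9/(5*((s - 2)^2 - 1))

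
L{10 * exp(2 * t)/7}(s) 10/(7 * (s - 2))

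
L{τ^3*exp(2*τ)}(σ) 6/(σ - 2)^4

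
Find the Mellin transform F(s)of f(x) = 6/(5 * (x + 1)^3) 3 * pi * (s - 2) * (s - 1)/(5 * sin(pi * s))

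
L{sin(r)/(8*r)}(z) atan(1/z)/8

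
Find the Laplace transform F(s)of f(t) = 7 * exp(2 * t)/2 7/(2 * (s - 2))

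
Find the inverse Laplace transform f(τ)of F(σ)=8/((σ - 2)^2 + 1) 8*exp(2*τ)*sin(τ)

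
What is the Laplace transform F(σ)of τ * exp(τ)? (σ - 1)^(-2)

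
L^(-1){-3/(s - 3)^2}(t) -3*t*exp(3*t)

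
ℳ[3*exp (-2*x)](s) 3*gamma (s)/2^s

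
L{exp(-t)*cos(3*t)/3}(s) (s+1)/(3*((s+1)^2+9))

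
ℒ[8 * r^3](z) 48/z^4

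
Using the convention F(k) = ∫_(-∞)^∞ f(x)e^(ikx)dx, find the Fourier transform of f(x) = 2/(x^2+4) pi * exp(-2 * Abs(k))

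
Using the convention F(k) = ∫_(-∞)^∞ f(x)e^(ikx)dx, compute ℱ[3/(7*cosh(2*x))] 3*pi/(14*cosh(pi*k/4))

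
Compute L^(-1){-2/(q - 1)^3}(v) -v^2*exp(v)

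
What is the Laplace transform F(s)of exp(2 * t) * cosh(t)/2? (s - 2)/(2 * ((s - 2)^2 - 1))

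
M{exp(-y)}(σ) gamma(σ)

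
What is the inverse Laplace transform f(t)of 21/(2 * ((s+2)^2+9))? 7 * exp(-2 * t) * sin(3 * t)/2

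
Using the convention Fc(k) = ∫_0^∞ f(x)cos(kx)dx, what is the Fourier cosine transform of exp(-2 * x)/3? 2/(3 * (k^2 + 4))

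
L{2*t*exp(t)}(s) 2/(s - 1)^2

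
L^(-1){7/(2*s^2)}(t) 7*t/2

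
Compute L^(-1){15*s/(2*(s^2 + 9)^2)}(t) 5*t*sin(3*t)/4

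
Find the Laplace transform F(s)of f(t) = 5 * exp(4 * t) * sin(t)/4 5/(4 * ((s - 4)^2+1))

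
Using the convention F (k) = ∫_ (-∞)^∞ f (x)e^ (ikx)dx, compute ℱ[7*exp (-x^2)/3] 7*sqrt (pi)*exp (-k^2/4)/3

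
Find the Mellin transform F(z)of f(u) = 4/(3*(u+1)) 4*pi*csc(pi*z)/3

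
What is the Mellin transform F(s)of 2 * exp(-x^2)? gamma(s/2)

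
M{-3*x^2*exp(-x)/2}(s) -3*gamma(s+2)/2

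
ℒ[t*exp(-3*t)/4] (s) 1/(4*(s + 3)^2)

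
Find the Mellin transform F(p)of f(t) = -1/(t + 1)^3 -pi*(p - 2)*(p - 1)/(2*sin(pi*p))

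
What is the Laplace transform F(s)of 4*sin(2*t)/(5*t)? 4*atan(2/s)/5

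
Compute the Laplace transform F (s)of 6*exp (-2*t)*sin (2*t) 12/ ( (s + 2)^2 + 4)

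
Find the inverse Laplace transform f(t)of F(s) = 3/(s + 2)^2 3 * t * exp(-2 * t)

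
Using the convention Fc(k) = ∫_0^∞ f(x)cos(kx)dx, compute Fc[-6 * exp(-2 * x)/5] -12/(5 * k^2 + 20)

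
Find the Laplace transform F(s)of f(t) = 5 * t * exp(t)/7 5/(7 * (s - 1)^2)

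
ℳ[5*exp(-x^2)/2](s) 5*gamma(s/2)/4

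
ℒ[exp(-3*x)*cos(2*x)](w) (w + 3)/((w + 3)^2 + 4)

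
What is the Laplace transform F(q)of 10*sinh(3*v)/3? 10/(q^2 - 9)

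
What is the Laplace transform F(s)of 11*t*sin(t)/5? 22*s/(5*(s^2 + 1)^2)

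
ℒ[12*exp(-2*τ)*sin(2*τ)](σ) 24/((σ+2)^2+4)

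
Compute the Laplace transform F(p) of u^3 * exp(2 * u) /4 3/(2 * (p - 2) ^4) 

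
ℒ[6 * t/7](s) 6/(7 * s^2)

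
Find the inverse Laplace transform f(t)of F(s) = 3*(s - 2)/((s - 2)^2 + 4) 3*exp(2*t)*cos(2*t)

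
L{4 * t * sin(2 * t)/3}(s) 16 * s/(3 * (s^2+4)^2)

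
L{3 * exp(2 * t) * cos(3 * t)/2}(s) 3 * (s - 2)/(2 * ((s - 2)^2 + 9))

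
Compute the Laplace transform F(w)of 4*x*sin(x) 8*w/(w^2 + 1)^2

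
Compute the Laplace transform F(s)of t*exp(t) (s - 1)^(-2)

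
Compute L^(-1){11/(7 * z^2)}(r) 11 * r/7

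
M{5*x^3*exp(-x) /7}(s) 5*gamma(s + 3) /7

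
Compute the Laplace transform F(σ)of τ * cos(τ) (σ^2 - 1)/(σ^2 + 1)^2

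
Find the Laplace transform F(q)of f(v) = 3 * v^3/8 9/(4 * q^4)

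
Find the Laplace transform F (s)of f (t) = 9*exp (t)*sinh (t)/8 9/ (8*s*(s - 2))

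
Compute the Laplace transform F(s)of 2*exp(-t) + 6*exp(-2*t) 6/(s + 2) + 2/(s + 1)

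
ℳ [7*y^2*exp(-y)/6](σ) 7*gamma(σ + 2)/6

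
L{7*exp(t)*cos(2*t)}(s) 7*(s - 1)/((s - 1)^2 + 4)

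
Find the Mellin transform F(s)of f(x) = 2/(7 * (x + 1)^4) gamma(s) * gamma(4 - s)/21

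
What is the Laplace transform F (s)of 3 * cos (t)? 3 * s/ (s^2 + 1)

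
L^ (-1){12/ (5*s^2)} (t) 12*t/5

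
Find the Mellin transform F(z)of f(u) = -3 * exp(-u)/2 -3 * gamma(z)/2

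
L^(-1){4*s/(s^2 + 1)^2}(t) 2*t*sin(t)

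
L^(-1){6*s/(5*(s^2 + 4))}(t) 6*cos(2*t)/5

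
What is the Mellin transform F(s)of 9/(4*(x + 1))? 9*pi*csc(pi*s)/4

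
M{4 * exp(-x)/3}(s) 4 * gamma(s)/3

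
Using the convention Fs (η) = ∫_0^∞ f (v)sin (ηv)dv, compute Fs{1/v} pi/2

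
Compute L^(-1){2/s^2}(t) 2*t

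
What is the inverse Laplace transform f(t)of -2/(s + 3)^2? -2 * t * exp(-3 * t)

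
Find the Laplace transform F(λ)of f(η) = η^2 2/λ^3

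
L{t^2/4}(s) 1/(2*s^3)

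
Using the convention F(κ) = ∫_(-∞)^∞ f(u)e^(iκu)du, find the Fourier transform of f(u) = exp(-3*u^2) sqrt(3)*sqrt(pi)*exp(-κ^2/12)/3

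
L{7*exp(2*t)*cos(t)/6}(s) 7*(s - 2)/(6*((s - 2)^2 + 1))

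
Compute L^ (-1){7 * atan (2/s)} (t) 7 * sin (2 * t)/t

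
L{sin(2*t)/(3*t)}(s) atan(2/s)/3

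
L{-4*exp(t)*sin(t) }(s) -4/((s - 1) ^2 + 1) 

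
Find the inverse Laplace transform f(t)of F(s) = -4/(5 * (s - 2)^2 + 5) -4 * exp(2 * t) * sin(t)/5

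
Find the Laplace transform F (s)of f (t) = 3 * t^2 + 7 7/s + 6/s^3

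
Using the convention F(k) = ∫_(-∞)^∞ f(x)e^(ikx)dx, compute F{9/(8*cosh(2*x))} 9*pi/(16*cosh(pi*k/4))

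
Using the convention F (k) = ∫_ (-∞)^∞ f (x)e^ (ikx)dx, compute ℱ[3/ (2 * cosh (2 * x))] 3 * pi/ (4 * cosh (pi * k/4))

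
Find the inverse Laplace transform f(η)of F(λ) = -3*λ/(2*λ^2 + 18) -3*cos(3*η)/2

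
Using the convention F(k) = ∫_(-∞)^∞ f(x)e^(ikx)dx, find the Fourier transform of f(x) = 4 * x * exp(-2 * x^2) sqrt(2) * I * sqrt(pi) * k * exp(-k^2/8)/2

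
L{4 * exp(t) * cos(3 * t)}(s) 4 * (s - 1)/((s - 1)^2 + 9)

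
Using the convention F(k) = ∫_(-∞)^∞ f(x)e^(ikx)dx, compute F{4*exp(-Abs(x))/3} 8/(3*(k^2 + 1))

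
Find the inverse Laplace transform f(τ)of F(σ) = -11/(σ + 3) -11 * exp(-3 * τ)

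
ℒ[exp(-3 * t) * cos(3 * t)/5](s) (s+3)/(5 * ((s+3)^2+9))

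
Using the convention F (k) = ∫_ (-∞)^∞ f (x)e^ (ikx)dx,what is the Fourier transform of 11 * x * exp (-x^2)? 11 * I * sqrt (pi) * k * exp (-k^2/4)/2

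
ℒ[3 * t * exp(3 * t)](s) 3/(s - 3)^2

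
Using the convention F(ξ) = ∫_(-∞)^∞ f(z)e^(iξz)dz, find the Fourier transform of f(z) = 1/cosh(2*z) pi/(2*cosh(pi*ξ/4))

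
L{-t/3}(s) -1/(3*s^2)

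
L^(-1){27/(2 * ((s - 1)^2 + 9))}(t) 9 * exp(t) * sin(3 * t)/2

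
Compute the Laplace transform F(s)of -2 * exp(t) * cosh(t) 2 * (1 - s)/(s * (s - 2))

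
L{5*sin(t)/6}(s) 5/(6*(s^2 + 1))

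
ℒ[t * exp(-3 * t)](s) (s + 3)^(-2)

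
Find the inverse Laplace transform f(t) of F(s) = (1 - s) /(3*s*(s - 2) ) -exp(t)*cosh(t) /3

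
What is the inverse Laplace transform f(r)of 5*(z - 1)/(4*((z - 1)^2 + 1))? 5*exp(r)*cos(r)/4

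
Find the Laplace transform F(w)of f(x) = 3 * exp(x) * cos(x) 3 * (w - 1)/((w - 1)^2 + 1)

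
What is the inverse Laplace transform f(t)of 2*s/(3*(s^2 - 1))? 2*cosh(t)/3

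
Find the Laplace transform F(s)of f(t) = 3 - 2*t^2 3/s - 4/s^3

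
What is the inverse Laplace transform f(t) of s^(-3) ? t^2/2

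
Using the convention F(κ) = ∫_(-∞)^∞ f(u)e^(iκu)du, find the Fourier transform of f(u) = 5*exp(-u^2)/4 5*sqrt(pi)*exp(-κ^2/4)/4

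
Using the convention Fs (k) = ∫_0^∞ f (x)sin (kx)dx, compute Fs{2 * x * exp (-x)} 4 * k/ (k^2+1)^2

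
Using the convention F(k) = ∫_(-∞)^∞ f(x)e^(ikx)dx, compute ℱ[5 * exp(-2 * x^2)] 5 * sqrt(2) * sqrt(pi) * exp(-k^2/8)/2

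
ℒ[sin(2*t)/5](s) 2/(5*(s^2 + 4))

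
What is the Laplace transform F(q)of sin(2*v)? 2/(q^2 + 4)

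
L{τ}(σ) σ^(-2)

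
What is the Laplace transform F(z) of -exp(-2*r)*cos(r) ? (-z - 2) /((z + 2) ^2 + 1) 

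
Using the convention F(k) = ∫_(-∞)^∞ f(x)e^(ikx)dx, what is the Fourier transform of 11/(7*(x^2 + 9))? 11*pi*exp(-3*Abs(k))/21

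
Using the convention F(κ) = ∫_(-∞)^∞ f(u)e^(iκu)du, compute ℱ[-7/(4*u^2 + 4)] -7*pi*exp(-Abs(κ))/4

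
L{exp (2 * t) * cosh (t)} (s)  (s - 2)/ ( (s - 2)^2 - 1)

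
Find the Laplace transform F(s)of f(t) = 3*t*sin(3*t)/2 9*s/(s^2 + 9)^2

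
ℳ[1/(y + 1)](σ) pi*csc(pi*σ)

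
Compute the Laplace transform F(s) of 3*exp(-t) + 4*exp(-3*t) 4/(s + 3) + 3/(s + 1) 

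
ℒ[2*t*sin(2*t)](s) 8*s/(s^2 + 4)^2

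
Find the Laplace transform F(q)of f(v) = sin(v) 1/(q^2 + 1)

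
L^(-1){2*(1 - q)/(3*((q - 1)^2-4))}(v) -2*exp(v)*cosh(2*v)/3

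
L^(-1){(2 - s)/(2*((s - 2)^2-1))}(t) -exp(2*t)*cosh(t)/2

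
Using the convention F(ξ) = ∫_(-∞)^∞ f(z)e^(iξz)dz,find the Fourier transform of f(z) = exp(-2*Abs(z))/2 2/(ξ^2 + 4)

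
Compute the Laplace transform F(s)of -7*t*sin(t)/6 -7*s/(3*(s^2 + 1)^2)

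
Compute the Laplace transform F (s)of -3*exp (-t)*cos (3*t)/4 3*(-s - 1)/ (4*( (s + 1)^2 + 9))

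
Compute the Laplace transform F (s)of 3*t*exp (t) 3/ (s - 1)^2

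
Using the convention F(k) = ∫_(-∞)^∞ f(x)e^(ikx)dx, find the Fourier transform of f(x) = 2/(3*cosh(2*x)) pi/(3*cosh(pi*k/4))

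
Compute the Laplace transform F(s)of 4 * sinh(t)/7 4/(7 * (s^2 - 1))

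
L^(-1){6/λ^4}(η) η^3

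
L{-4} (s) -4/s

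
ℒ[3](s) 3/s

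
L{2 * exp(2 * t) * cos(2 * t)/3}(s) 2 * (s - 2)/(3 * ((s - 2)^2 + 4))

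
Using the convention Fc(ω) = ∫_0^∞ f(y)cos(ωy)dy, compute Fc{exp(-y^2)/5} sqrt(pi) * exp(-ω^2/4)/10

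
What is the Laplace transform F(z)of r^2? 2/z^3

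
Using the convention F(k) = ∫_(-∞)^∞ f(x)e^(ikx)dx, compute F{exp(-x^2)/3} sqrt(pi)*exp(-k^2/4)/3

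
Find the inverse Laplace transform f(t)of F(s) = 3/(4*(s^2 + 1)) 3*sin(t)/4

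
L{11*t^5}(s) 1320/s^6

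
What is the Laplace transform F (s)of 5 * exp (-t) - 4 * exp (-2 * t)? 5/ (s + 1) - 4/ (s + 2)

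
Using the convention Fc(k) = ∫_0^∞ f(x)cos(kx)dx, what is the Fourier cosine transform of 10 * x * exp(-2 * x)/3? 10 * (4 - k^2)/(3 * (k^2 + 4)^2)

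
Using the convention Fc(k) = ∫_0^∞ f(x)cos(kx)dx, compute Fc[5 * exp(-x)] 5/(k^2 + 1)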